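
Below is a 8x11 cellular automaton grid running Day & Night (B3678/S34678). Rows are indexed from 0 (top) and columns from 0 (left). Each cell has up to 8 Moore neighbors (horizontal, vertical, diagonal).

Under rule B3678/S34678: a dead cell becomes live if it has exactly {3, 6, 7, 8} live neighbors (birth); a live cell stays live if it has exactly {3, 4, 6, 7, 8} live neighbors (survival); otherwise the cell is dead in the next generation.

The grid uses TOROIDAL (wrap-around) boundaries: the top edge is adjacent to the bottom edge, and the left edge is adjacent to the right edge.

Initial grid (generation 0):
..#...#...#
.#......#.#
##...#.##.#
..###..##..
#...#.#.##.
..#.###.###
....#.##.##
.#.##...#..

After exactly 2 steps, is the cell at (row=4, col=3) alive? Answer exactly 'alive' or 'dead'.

Answer: dead

Derivation:
Simulating step by step:
Generation 0 (given above): 38 live cells
Generation 1: 43 live cells
.###...#...
###...#...#
##.##.###..
...##......
.#######...
#...####.#.
#.#.####..#
#.##..#...#
Generation 2: 44 live cells
####..#....
.##.###.#..
##.##..#..#
#.####..#..
..#.##.##..
#..####....
#...######.
##....#...#

Cell (4,3) at generation 2: 0 -> dead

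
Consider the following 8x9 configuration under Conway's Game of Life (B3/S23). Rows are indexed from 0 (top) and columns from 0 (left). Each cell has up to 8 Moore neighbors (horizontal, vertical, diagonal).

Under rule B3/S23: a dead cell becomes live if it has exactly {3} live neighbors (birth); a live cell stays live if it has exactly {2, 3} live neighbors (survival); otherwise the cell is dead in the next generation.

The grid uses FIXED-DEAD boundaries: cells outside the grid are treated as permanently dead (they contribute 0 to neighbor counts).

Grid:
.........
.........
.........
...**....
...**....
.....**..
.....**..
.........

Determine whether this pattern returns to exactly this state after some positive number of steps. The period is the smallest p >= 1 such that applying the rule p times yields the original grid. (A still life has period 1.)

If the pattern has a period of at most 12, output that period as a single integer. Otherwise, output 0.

Answer: 2

Derivation:
Simulating and comparing each generation to the original:
Gen 0 (original, given above): 8 live cells
Gen 1: 6 live cells, differs from original
Gen 2: 8 live cells, MATCHES original -> period = 2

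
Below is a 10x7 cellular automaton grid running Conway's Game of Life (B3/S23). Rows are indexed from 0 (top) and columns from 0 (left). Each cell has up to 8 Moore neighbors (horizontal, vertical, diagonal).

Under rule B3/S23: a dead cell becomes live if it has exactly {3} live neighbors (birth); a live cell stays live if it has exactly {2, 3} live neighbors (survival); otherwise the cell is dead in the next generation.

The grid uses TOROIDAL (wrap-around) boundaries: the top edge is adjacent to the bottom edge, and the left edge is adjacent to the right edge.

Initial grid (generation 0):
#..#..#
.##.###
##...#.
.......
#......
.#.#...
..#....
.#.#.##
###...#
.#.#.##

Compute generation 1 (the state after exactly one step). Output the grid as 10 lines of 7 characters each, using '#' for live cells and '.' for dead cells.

Simulating step by step:
Generation 0 (given above): 27 live cells
Generation 1: 25 live cells
(generation 1 grid is the final answer)

Answer: ...#...
..###..
###.##.
##....#
.......
.##....
##.##..
...#.##
...#...
...###.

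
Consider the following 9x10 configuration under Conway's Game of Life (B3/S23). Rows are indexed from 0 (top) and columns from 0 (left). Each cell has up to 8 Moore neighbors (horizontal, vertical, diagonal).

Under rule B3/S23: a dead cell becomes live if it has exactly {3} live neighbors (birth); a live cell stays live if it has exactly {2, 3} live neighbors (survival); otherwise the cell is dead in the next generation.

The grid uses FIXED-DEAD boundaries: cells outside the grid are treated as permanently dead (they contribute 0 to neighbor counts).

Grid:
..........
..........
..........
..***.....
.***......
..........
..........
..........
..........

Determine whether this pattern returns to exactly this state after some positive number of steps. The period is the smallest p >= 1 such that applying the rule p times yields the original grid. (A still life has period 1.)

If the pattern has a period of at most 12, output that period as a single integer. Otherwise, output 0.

Answer: 2

Derivation:
Simulating and comparing each generation to the original:
Gen 0 (original, given above): 6 live cells
Gen 1: 6 live cells, differs from original
Gen 2: 6 live cells, MATCHES original -> period = 2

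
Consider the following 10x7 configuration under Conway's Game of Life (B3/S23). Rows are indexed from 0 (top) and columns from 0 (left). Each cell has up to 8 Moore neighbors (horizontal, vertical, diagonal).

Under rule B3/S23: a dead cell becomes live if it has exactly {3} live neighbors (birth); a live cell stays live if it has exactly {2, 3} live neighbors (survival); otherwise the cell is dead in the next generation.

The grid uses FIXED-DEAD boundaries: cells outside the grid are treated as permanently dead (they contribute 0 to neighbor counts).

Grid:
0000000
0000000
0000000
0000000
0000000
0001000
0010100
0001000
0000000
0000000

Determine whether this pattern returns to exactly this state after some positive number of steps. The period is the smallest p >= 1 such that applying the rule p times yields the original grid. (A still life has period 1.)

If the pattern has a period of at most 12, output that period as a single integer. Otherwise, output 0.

Answer: 1

Derivation:
Simulating and comparing each generation to the original:
Gen 0 (original, given above): 4 live cells
Gen 1: 4 live cells, MATCHES original -> period = 1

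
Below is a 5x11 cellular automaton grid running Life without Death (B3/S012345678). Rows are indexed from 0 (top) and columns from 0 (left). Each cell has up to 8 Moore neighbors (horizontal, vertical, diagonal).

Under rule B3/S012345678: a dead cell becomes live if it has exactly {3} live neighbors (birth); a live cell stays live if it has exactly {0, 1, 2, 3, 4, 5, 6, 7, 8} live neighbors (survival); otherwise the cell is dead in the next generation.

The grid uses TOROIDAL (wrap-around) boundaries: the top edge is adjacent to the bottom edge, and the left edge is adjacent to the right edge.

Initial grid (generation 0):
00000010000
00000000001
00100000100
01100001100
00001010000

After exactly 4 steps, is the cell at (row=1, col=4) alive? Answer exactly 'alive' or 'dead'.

Answer: alive

Derivation:
Simulating step by step:
Generation 0 (given above): 10 live cells
Generation 1: 16 live cells
00000110000
00000000001
01100001110
01110001100
00001110000
Generation 2: 28 live cells
00001110000
00000011111
11110001110
01111101110
00111110000
Generation 3: 40 live cells
00001110110
11111011111
11110101110
11111101111
01111110100
Generation 4: 40 live cells
00001110110
11111011111
11110101110
11111101111
01111110100

Cell (1,4) at generation 4: 1 -> alive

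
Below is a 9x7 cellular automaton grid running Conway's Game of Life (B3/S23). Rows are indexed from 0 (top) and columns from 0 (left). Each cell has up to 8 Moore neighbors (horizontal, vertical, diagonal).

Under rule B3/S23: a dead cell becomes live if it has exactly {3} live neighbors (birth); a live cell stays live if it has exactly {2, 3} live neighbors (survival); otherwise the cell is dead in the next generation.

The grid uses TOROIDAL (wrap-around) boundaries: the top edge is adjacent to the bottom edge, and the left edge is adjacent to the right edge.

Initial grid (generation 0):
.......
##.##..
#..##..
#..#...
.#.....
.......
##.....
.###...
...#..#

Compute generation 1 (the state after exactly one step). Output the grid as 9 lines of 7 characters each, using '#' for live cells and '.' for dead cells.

Answer: #.###..
#####..
#.....#
#####..
.......
##.....
##.....
.#.#...
...#...

Derivation:
Simulating step by step:
Generation 0 (given above): 17 live cells
Generation 1: 23 live cells
(generation 1 grid is the final answer)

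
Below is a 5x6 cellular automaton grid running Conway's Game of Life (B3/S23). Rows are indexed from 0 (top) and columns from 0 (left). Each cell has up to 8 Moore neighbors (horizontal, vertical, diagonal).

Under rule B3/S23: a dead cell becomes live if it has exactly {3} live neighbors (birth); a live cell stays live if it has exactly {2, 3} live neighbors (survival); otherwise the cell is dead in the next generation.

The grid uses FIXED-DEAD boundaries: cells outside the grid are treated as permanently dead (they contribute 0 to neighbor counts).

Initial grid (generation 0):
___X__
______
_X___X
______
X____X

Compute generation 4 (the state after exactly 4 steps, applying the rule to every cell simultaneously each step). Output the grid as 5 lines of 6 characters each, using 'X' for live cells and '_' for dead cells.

Simulating step by step:
Generation 0 (given above): 5 live cells
Generation 1: 0 live cells
______
______
______
______
______
Generation 2: 0 live cells
______
______
______
______
______
Generation 3: 0 live cells
______
______
______
______
______
Generation 4: 0 live cells
(generation 4 grid is the final answer)

Answer: ______
______
______
______
______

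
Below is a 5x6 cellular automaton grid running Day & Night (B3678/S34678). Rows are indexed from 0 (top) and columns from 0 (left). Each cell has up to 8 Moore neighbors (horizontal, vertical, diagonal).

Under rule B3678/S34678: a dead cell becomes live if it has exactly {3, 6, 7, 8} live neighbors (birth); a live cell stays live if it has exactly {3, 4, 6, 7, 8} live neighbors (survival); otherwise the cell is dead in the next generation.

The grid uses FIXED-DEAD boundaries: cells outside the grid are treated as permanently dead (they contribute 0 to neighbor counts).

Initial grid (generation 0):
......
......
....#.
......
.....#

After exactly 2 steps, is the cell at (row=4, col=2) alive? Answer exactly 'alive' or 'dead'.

Answer: dead

Derivation:
Simulating step by step:
Generation 0 (given above): 2 live cells
Generation 1: 0 live cells
......
......
......
......
......
Generation 2: 0 live cells
......
......
......
......
......

Cell (4,2) at generation 2: 0 -> dead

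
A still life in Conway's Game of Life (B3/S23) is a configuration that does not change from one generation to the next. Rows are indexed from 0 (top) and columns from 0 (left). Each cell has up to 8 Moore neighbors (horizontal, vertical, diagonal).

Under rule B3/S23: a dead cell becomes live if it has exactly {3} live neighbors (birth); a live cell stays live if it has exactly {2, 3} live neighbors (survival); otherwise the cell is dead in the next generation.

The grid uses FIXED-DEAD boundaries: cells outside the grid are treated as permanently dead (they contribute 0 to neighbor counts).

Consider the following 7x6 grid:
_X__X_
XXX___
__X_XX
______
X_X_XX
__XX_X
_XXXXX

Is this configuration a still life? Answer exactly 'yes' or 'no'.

Answer: no

Derivation:
Compute generation 1 and compare to generation 0 (given above):
Generation 1:
XXX___
X_X_XX
__XX__
_X____
_XX_XX
______
_X___X
Cell (0,0) differs: gen0=0 vs gen1=1 -> NOT a still life.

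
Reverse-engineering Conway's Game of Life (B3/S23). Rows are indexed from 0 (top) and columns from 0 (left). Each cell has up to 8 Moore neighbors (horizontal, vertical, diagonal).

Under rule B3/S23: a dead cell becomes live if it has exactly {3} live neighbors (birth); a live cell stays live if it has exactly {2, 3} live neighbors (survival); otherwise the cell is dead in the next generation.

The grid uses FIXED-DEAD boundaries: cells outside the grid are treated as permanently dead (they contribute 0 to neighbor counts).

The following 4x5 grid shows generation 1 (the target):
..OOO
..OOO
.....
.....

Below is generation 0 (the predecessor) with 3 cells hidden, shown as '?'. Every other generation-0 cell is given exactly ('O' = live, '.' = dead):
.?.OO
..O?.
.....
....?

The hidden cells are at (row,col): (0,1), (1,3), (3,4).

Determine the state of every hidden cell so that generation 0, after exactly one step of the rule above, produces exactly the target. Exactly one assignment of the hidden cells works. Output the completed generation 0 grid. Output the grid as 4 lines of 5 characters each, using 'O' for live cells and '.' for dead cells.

Hidden generation-0 cells (in order): (0,1), (1,3), (3,4).
A hidden cell only influences target cells in its own 3x3 neighborhood. Try each of the 2^3 = 8 assignments, step the completed generation 0 forward once under B3/S23, and compare with the target:
  (0,1)=. (1,3)=. (3,4)=. -> step gives (0,2)='.' but target has 'O' -> reject
  (0,1)=. (1,3)=. (3,4)=O -> step gives (0,2)='.' but target has 'O' -> reject
  (0,1)=. (1,3)=O (3,4)=. -> step reproduces the target at every cell -> ACCEPT
  (0,1)=. (1,3)=O (3,4)=O -> step gives (2,3)='O' but target has '.' -> reject
  (0,1)=O (1,3)=. (3,4)=. -> step gives (0,4)='.' but target has 'O' -> reject
  (0,1)=O (1,3)=. (3,4)=O -> step gives (0,4)='.' but target has 'O' -> reject
  (0,1)=O (1,3)=O (3,4)=. -> step gives (0,2)='.' but target has 'O' -> reject
  (0,1)=O (1,3)=O (3,4)=O -> step gives (0,2)='.' but target has 'O' -> reject
Unique solution: (0,1)=dead, (1,3)=live, (3,4)=dead.
Check: live-neighbor counts of every cell in the completed generation 0:
01332
01233
01221
00000
Applying B3/S23 to generation 0 with these counts gives:
..OOO
..OOO
.....
.....
which matches the target exactly.

Answer: ...OO
..OO.
.....
.....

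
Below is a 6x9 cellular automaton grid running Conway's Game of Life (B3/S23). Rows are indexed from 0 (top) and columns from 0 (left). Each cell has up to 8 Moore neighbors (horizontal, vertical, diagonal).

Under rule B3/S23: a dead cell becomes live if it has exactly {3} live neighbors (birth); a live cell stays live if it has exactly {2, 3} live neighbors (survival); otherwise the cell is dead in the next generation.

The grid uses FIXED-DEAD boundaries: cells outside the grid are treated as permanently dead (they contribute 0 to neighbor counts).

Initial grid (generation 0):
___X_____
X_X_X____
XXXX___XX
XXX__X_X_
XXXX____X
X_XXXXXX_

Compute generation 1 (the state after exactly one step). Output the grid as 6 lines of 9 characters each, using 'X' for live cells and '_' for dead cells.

Answer: ___X_____
X___X____
____X_XXX
____X_XX_
________X
X___XXXX_

Derivation:
Simulating step by step:
Generation 0 (given above): 27 live cells
Generation 1: 16 live cells
(generation 1 grid is the final answer)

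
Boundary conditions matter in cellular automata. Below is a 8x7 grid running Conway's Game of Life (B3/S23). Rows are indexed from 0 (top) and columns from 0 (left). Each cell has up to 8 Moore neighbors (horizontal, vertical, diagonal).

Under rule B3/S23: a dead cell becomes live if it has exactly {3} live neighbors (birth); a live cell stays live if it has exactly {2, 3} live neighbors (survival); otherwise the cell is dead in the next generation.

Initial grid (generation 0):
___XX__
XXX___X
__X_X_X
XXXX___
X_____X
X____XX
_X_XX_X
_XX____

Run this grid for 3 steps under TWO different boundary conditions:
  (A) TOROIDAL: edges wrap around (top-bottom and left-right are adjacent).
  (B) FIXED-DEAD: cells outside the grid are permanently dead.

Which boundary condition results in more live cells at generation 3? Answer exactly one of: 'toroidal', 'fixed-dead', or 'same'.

Under TOROIDAL boundary, generation 3:
_______
XXX___X
X____XX
_XXXX__
X____XX
____X_X
___X___
_X_____
Population = 18

Under FIXED-DEAD boundary, generation 3:
__X____
__X_X__
__XX_X_
_XXXXXX
_XX_X_X
___X___
____X__
___XX__
Population = 20

Comparison: toroidal=18, fixed-dead=20 -> fixed-dead

Answer: fixed-dead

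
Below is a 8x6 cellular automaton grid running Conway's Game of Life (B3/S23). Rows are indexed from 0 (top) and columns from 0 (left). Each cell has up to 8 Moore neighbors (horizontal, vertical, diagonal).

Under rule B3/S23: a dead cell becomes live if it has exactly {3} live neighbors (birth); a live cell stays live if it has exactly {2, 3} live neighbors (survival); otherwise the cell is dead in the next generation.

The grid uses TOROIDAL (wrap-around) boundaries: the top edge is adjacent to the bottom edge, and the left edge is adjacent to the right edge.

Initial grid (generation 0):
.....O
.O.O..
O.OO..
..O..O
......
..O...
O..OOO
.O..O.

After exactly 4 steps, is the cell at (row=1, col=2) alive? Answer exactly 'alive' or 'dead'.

Simulating step by step:
Generation 0 (given above): 15 live cells
Generation 1: 23 live cells
O.O.O.
OO.OO.
O..OO.
.OOO..
......
...OOO
OOOOOO
...O..
Generation 2: 12 live cells
O.O.O.
O.....
O.....
.OOOO.
......
.O....
OO....
......
Generation 3: 18 live cells
.O...O
O.....
O.OO.O
.OOO..
.O.O..
OO....
OO....
O....O
Generation 4: 10 live cells
.O...O
..O.O.
O..OOO
......
...O..
......
......
.....O

Cell (1,2) at generation 4: 1 -> alive

Answer: alive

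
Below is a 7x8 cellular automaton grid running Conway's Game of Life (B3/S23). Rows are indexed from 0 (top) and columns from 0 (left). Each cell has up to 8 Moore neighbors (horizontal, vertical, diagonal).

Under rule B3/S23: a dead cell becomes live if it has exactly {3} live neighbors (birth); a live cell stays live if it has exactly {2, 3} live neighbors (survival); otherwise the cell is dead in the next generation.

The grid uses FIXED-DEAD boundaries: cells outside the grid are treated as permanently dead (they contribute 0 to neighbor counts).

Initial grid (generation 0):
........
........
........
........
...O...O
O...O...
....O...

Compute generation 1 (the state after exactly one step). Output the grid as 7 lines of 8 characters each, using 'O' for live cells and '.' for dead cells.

Simulating step by step:
Generation 0 (given above): 5 live cells
Generation 1: 2 live cells
(generation 1 grid is the final answer)

Answer: ........
........
........
........
........
...OO...
........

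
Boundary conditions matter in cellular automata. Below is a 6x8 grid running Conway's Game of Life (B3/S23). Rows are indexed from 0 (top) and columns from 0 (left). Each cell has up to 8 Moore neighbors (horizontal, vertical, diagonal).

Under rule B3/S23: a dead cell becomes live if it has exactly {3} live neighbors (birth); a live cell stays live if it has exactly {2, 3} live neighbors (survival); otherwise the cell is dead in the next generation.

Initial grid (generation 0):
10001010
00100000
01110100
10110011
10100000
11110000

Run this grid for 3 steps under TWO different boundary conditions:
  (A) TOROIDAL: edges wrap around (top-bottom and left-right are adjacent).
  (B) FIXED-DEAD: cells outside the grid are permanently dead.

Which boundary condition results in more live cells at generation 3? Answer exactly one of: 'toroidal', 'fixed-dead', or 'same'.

Under TOROIDAL boundary, generation 3:
00101111
00000101
11111001
00100000
00100000
00010000
Population = 16

Under FIXED-DEAD boundary, generation 3:
00001000
00011100
00011000
00000000
00000000
00000000
Population = 6

Comparison: toroidal=16, fixed-dead=6 -> toroidal

Answer: toroidal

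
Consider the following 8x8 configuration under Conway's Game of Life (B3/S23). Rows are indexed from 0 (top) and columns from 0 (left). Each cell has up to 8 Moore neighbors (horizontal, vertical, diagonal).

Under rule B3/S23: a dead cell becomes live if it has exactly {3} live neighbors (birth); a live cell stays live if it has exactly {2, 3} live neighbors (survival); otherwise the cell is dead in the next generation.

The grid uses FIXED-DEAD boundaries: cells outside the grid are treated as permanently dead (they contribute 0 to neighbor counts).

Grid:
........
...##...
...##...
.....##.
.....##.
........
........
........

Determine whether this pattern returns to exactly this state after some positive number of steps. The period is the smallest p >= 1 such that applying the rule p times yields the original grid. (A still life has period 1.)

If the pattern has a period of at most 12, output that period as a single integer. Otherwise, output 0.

Simulating and comparing each generation to the original:
Gen 0 (original, given above): 8 live cells
Gen 1: 6 live cells, differs from original
Gen 2: 8 live cells, MATCHES original -> period = 2

Answer: 2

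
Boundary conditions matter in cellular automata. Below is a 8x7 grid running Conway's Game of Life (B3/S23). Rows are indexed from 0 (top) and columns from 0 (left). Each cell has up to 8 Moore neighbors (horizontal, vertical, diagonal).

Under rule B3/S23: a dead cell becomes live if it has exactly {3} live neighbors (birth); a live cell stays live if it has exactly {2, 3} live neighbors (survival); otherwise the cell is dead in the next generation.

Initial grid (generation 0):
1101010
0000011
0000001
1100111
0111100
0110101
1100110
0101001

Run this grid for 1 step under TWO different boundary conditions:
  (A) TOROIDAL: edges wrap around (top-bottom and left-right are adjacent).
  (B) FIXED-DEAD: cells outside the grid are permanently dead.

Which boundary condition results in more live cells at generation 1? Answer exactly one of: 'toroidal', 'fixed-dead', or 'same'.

Under TOROIDAL boundary, generation 1:
0100010
0000110
0000100
0100101
0000000
0000001
0000100
0001000
Population = 11

Under FIXED-DEAD boundary, generation 1:
0000111
0000111
0000100
1100101
0000001
0000000
1000101
1110110
Population = 20

Comparison: toroidal=11, fixed-dead=20 -> fixed-dead

Answer: fixed-dead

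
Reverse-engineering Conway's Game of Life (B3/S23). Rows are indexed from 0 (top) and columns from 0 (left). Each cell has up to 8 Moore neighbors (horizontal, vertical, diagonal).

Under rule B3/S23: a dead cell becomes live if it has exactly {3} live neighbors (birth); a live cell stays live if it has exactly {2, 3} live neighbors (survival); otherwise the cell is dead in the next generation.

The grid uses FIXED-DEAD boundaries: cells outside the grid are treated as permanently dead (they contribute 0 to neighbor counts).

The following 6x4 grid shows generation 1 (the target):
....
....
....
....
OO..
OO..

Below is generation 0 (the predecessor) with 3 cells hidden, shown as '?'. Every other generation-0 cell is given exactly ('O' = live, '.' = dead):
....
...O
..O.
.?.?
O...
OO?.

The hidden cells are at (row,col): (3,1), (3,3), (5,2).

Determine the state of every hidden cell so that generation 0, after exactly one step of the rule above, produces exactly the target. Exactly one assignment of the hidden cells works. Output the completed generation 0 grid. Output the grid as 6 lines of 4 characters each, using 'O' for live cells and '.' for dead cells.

Hidden generation-0 cells (in order): (3,1), (3,3), (5,2).
A hidden cell only influences target cells in its own 3x3 neighborhood. Try each of the 2^3 = 8 assignments, step the completed generation 0 forward once under B3/S23, and compare with the target:
  (3,1)=. (3,3)=. (5,2)=. -> step reproduces the target at every cell -> ACCEPT
  (3,1)=. (3,3)=. (5,2)=O -> step gives (4,1)='.' but target has 'O' -> reject
  (3,1)=. (3,3)=O (5,2)=. -> step gives (2,2)='O' but target has '.' -> reject
  (3,1)=. (3,3)=O (5,2)=O -> step gives (2,2)='O' but target has '.' -> reject
  (3,1)=O (3,3)=. (5,2)=. -> step gives (2,2)='O' but target has '.' -> reject
  (3,1)=O (3,3)=. (5,2)=O -> step gives (2,2)='O' but target has '.' -> reject
  (3,1)=O (3,3)=O (5,2)=. -> step gives (2,2)='O' but target has '.' -> reject
  (3,1)=O (3,3)=O (5,2)=O -> step gives (2,2)='O' but target has '.' -> reject
Unique solution: (3,1)=dead, (3,3)=dead, (5,2)=dead.
Check: live-neighbor counts of every cell in the completed generation 0:
0011
0121
0112
1211
2310
2210
Applying B3/S23 to generation 0 with these counts gives:
....
....
....
....
OO..
OO..
which matches the target exactly.

Answer: ....
...O
..O.
....
O...
OO..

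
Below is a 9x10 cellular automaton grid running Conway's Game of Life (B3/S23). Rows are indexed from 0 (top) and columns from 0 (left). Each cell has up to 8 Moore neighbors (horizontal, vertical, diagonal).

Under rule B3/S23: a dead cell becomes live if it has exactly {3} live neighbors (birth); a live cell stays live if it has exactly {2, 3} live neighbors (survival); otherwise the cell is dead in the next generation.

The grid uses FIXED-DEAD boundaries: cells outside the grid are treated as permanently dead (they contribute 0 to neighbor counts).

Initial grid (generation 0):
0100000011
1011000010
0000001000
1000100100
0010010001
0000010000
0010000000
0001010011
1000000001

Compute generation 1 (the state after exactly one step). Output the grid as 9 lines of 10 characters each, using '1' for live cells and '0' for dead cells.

Answer: 0110000011
0110000111
0101000100
0000011000
0000111000
0000000000
0000100000
0000000011
0000000011

Derivation:
Simulating step by step:
Generation 0 (given above): 22 live cells
Generation 1: 22 live cells
(generation 1 grid is the final answer)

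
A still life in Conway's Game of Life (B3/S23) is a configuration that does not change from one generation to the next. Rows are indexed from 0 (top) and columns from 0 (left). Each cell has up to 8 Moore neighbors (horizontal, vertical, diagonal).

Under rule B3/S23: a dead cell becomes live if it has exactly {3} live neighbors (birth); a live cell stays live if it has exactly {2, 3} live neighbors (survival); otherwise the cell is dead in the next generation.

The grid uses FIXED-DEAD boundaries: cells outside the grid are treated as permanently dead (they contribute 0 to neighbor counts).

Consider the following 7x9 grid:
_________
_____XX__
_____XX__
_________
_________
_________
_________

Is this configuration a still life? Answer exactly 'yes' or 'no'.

Compute generation 1 and compare to generation 0 (given above):
Generation 1:
_________
_____XX__
_____XX__
_________
_________
_________
_________
The grids are IDENTICAL -> still life.

Answer: yes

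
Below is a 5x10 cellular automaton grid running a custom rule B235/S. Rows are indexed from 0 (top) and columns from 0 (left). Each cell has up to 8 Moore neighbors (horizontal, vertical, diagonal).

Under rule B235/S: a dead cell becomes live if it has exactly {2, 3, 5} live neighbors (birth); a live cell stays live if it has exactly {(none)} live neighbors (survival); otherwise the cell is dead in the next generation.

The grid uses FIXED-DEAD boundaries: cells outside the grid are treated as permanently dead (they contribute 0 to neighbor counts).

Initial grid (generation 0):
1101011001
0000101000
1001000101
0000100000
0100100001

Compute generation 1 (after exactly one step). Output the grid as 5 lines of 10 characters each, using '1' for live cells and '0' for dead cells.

Answer: 0010100100
1111000111
0000111010
1111010011
0001010000

Derivation:
Simulating step by step:
Generation 0 (given above): 16 live cells
Generation 1: 23 live cells
(generation 1 grid is the final answer)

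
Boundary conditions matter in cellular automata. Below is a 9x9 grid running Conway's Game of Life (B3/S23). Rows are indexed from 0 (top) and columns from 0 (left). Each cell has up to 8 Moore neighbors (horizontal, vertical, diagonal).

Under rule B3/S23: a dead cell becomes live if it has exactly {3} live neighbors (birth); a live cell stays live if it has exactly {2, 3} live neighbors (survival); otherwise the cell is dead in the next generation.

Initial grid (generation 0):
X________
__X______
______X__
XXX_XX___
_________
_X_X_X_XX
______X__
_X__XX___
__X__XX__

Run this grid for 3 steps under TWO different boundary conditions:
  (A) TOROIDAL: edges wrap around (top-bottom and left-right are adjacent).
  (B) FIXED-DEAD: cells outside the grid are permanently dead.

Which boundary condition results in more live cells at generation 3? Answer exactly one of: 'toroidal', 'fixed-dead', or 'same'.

Under TOROIDAL boundary, generation 3:
____XX___
___X_____
__X_X____
___X_X___
____XX___
____X__X_
____XXXXX
___X___XX
___X_XX__
Population = 22

Under FIXED-DEAD boundary, generation 3:
_________
_________
__XXX____
__XX_XX__
____XXX__
____X__X_
____XXXX_
___X___X_
___XXX___
Population = 21

Comparison: toroidal=22, fixed-dead=21 -> toroidal

Answer: toroidal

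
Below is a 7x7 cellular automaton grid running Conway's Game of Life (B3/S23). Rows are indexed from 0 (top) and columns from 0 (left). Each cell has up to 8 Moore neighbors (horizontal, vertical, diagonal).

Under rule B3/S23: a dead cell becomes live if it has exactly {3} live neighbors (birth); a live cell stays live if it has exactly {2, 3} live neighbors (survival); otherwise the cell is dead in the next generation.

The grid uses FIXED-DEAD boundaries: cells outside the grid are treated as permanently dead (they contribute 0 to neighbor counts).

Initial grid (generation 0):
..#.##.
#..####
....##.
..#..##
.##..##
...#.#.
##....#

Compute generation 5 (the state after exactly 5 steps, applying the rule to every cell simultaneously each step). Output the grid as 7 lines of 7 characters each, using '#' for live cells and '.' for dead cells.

Simulating step by step:
Generation 0 (given above): 22 live cells
Generation 1: 11 live cells
......#
......#
.......
.###...
.###...
#...##.
.......
Generation 2: 8 live cells
.......
.......
..#....
.#.#...
#......
.####..
.......
Generation 3: 10 live cells
.......
.......
..#....
.##....
#...#..
.###...
..##...
Generation 4: 10 live cells
.......
.......
.##....
.###...
#......
.#..#..
.#.#...
Generation 5: 10 live cells
(generation 5 grid is the final answer)

Answer: .......
.......
.#.#...
#..#...
#..#...
###....
..#....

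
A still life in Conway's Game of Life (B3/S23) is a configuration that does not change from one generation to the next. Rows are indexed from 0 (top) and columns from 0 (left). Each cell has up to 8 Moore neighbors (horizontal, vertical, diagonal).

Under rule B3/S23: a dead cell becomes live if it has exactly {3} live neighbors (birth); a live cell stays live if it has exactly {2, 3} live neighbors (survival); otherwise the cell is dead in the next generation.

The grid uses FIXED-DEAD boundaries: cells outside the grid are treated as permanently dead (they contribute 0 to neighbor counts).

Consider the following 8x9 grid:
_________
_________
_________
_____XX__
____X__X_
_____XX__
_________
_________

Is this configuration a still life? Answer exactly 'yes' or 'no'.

Answer: yes

Derivation:
Compute generation 1 and compare to generation 0 (given above):
Generation 1:
_________
_________
_________
_____XX__
____X__X_
_____XX__
_________
_________
The grids are IDENTICAL -> still life.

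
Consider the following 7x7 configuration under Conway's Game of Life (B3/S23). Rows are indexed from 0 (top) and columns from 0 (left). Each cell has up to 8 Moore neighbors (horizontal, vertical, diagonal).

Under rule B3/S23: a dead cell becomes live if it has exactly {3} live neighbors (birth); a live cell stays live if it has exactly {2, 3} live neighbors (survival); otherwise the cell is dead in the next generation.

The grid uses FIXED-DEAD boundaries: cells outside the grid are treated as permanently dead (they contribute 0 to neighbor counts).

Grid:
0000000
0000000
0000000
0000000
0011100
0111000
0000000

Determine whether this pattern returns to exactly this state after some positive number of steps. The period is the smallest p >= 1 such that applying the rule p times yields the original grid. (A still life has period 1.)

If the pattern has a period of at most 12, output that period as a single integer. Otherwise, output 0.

Answer: 2

Derivation:
Simulating and comparing each generation to the original:
Gen 0 (original, given above): 6 live cells
Gen 1: 6 live cells, differs from original
Gen 2: 6 live cells, MATCHES original -> period = 2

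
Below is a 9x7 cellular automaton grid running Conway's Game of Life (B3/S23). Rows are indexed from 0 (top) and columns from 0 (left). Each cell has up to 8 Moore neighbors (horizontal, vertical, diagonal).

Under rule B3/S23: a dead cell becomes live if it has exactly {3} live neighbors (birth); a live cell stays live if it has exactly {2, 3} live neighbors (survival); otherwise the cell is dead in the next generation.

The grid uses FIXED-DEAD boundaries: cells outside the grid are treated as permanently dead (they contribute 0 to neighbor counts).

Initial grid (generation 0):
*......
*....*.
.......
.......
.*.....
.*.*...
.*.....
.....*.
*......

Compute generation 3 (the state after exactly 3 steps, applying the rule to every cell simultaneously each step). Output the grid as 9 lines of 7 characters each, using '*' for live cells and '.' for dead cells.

Simulating step by step:
Generation 0 (given above): 9 live cells
Generation 1: 4 live cells
.......
.......
.......
.......
..*....
**.....
..*....
.......
.......
Generation 2: 4 live cells
.......
.......
.......
.......
.*.....
.**....
.*.....
.......
.......
Generation 3: 7 live cells
(generation 3 grid is the final answer)

Answer: .......
.......
.......
.......
.**....
***....
.**....
.......
.......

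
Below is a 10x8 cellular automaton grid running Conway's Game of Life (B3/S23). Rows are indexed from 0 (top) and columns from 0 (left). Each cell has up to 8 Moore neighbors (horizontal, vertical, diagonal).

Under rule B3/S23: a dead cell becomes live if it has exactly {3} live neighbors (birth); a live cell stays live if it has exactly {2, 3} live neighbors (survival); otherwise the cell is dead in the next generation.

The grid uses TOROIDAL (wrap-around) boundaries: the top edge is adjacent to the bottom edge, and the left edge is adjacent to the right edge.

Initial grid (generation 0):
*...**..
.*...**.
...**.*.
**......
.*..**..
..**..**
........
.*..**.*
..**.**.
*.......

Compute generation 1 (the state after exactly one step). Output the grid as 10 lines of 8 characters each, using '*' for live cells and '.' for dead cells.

Answer: **..****
...*..**
***.*.**
****....
.*.*****
..*****.
*.****.*
..****..
****.***
.*.*..**

Derivation:
Simulating step by step:
Generation 0 (given above): 27 live cells
Generation 1: 51 live cells
(generation 1 grid is the final answer)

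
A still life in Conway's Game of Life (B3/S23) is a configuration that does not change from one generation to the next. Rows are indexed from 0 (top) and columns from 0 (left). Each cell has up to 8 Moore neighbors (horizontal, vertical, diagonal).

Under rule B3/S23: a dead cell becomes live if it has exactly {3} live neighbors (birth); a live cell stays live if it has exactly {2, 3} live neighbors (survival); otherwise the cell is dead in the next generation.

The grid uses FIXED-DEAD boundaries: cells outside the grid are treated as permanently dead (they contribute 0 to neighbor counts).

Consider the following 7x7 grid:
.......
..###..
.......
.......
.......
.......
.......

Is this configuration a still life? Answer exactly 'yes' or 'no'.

Compute generation 1 and compare to generation 0 (given above):
Generation 1:
...#...
...#...
...#...
.......
.......
.......
.......
Cell (0,3) differs: gen0=0 vs gen1=1 -> NOT a still life.

Answer: no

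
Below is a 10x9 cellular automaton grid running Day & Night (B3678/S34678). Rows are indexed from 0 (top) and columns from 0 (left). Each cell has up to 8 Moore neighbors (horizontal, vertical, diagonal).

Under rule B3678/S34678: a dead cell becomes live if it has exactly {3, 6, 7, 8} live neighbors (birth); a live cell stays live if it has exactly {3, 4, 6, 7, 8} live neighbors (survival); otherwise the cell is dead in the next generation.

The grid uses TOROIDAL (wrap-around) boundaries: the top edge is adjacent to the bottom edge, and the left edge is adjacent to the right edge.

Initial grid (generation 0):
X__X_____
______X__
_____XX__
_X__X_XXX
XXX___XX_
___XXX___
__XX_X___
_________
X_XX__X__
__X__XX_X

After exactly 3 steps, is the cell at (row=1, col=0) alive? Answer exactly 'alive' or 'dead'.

Answer: dead

Derivation:
Simulating step by step:
Generation 0 (given above): 29 live cells
Generation 1: 27 live cells
_____XXX_
_____X___
_____XX__
_XX_____X
XXX___XX_
___XXX___
___X_____
_X__X____
_X___X_X_
X_X_X__X_
Generation 2: 35 live cells
____XXX_X
____XXXX_
_________
_XX__X___
XXX_XX__X
_X_XX_X__
__XX_X___
__X______
XXXXX_X_X
_X____XX_
Generation 3: 32 live cells
____XXXX_
____X_XX_
____X____
_XXXX____
X___XXX__
_XX______
_XXX_____
X__X_X___
XXXX_X___
_X___XX__

Cell (1,0) at generation 3: 0 -> dead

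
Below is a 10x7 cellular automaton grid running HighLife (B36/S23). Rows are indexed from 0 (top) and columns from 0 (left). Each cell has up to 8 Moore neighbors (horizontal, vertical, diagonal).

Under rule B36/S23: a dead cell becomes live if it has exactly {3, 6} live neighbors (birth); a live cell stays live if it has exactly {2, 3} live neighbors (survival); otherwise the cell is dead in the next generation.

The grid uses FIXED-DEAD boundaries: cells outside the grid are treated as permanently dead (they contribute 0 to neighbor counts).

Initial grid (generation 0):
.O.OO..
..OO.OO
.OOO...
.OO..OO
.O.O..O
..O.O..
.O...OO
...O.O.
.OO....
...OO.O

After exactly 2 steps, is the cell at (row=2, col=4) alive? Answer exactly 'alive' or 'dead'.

Answer: alive

Derivation:
Simulating step by step:
Generation 0 (given above): 29 live cells
Generation 1: 29 live cells
...OOO.
.....O.
.......
O...OOO
.O.OO.O
.OOOO.O
..OO.OO
.O..OOO
..O..O.
..OO...
Generation 2: 22 live cells
....OO.
.....O.
....O.O
...OO.O
OO....O
.O...OO
....O..
.O.....
.OO..OO
..OO...

Cell (2,4) at generation 2: 1 -> alive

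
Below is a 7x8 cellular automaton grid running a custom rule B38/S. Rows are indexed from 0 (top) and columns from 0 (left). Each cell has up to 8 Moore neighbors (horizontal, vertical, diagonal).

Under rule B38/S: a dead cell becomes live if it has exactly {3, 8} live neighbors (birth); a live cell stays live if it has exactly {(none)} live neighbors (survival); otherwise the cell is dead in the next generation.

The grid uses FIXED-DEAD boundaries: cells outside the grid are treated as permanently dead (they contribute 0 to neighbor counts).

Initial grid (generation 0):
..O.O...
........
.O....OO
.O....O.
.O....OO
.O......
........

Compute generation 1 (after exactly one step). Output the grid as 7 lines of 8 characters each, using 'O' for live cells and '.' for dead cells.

Answer: ........
........
........
O.O..O..
O.O.....
........
........

Derivation:
Simulating step by step:
Generation 0 (given above): 11 live cells
Generation 1: 5 live cells
(generation 1 grid is the final answer)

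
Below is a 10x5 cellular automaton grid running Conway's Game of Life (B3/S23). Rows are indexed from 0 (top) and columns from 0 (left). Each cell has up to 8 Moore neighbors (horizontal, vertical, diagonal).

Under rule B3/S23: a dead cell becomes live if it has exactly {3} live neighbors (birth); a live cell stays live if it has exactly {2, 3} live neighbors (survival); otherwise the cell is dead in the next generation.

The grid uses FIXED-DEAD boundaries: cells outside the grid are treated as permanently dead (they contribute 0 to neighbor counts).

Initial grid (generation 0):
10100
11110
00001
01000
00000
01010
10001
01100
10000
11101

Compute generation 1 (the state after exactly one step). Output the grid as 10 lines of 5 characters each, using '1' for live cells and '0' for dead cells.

Answer: 10110
10110
10010
00000
00100
00000
10010
11000
10010
11000

Derivation:
Simulating step by step:
Generation 0 (given above): 19 live cells
Generation 1: 17 live cells
(generation 1 grid is the final answer)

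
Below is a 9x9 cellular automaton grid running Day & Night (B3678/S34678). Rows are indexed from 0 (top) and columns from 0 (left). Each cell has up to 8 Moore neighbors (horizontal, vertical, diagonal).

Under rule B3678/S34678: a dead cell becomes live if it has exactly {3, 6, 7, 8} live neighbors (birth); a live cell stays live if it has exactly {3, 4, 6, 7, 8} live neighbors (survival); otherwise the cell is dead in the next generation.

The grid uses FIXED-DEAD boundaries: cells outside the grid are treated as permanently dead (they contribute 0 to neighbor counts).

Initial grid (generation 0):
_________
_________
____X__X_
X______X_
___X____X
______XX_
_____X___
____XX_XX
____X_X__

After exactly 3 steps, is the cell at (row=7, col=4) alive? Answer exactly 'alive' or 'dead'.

Simulating step by step:
Generation 0 (given above): 15 live cells
Generation 1: 8 live cells
_________
_________
_________
________X
______X__
_________
____XX__X
____XX___
_______X_
Generation 2: 6 live cells
_________
_________
_________
_________
_________
_____X___
____XX___
____XXX__
_________
Generation 3: 5 live cells
_________
_________
_________
_________
_________
____X____
____X____
____XX___
_____X___

Cell (7,4) at generation 3: 1 -> alive

Answer: alive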